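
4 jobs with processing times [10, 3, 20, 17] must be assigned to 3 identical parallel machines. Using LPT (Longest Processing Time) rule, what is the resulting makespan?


Sort jobs in decreasing order (LPT): [20, 17, 10, 3]
Assign each job to the least loaded machine:
  Machine 1: jobs [20], load = 20
  Machine 2: jobs [17], load = 17
  Machine 3: jobs [10, 3], load = 13
Makespan = max load = 20

20


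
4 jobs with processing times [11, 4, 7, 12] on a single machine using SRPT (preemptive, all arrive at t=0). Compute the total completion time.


Since all jobs arrive at t=0, SRPT equals SPT ordering.
SPT order: [4, 7, 11, 12]
Completion times:
  Job 1: p=4, C=4
  Job 2: p=7, C=11
  Job 3: p=11, C=22
  Job 4: p=12, C=34
Total completion time = 4 + 11 + 22 + 34 = 71

71


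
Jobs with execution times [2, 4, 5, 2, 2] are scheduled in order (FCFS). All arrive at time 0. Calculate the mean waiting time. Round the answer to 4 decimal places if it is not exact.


FCFS order (as given): [2, 4, 5, 2, 2]
Waiting times:
  Job 1: wait = 0
  Job 2: wait = 2
  Job 3: wait = 6
  Job 4: wait = 11
  Job 5: wait = 13
Sum of waiting times = 32
Average waiting time = 32/5 = 6.4

6.4


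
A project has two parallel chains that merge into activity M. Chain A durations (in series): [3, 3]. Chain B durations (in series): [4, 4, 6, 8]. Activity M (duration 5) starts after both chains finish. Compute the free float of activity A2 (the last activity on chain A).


ES(A2) = sum of predecessors on chain A = 3
EF(A2) = ES + duration = 3 + 3 = 6
Successor of A2 is M. ES(M) = max(sum(A), sum(B)) = max(6, 22) = 22
Free float = ES(successor) - EF(current) = 22 - 6 = 16

16


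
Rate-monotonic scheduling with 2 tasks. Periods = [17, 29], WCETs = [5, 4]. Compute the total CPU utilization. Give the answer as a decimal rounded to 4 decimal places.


Compute individual utilizations (exact fractions):
  Task 1: C/T = 5/17 (approx. 0.2941)
  Task 2: C/T = 4/29 (approx. 0.1379)
Total utilization U = 5/17 + 4/29 = 213/493
Rounded to 4 decimal places: U = 0.4320
RM (Liu & Layland) bound for 2 tasks = 0.828427; compare with U = 213/493 (approx. 0.432049)
U <= bound, so schedulable by RM sufficient condition.

0.4320


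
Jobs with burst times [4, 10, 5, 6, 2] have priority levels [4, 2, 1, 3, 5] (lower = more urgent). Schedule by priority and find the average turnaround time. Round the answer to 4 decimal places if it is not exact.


Sort by priority (ascending = highest first):
Order: [(1, 5), (2, 10), (3, 6), (4, 4), (5, 2)]
Completion times:
  Priority 1, burst=5, C=5
  Priority 2, burst=10, C=15
  Priority 3, burst=6, C=21
  Priority 4, burst=4, C=25
  Priority 5, burst=2, C=27
Average turnaround = 93/5 = 18.6

18.6


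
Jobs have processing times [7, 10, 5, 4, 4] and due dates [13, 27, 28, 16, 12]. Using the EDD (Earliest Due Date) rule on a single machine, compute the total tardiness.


Sort by due date (EDD order): [(4, 12), (7, 13), (4, 16), (10, 27), (5, 28)]
Compute completion times and tardiness:
  Job 1: p=4, d=12, C=4, tardiness=max(0,4-12)=0
  Job 2: p=7, d=13, C=11, tardiness=max(0,11-13)=0
  Job 3: p=4, d=16, C=15, tardiness=max(0,15-16)=0
  Job 4: p=10, d=27, C=25, tardiness=max(0,25-27)=0
  Job 5: p=5, d=28, C=30, tardiness=max(0,30-28)=2
Total tardiness = 2

2


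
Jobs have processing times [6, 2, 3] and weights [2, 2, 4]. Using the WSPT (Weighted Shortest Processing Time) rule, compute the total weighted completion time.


Compute p/w ratios and sort ascending (WSPT): [(3, 4), (2, 2), (6, 2)]
Compute weighted completion times:
  Job (p=3,w=4): C=3, w*C=4*3=12
  Job (p=2,w=2): C=5, w*C=2*5=10
  Job (p=6,w=2): C=11, w*C=2*11=22
Total weighted completion time = 44

44


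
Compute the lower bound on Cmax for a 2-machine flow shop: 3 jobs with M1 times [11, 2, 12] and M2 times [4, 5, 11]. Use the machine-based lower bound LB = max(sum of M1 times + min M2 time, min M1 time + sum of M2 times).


LB1 = sum(M1 times) + min(M2 times) = 25 + 4 = 29
LB2 = min(M1 times) + sum(M2 times) = 2 + 20 = 22
Lower bound = max(LB1, LB2) = max(29, 22) = 29

29


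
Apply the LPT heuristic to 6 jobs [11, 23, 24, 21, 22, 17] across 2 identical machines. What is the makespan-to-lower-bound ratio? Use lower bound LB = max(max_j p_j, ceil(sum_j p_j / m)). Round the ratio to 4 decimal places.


LPT order: [24, 23, 22, 21, 17, 11]
Machine loads after assignment: [62, 56]
LPT makespan = 62
Lower bound = max(max_job, ceil(total/2)) = max(24, 59) = 59
Ratio = 62 / 59 = 1.0508

1.0508


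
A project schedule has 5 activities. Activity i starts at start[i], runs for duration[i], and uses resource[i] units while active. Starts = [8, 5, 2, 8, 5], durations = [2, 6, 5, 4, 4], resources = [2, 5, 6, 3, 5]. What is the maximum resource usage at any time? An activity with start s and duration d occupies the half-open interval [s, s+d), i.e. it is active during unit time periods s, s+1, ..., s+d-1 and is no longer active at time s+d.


Each activity i is active on [start_i, start_i + duration_i).
Compute total resource usage per time slot:
  t=0: active resources = [], total = 0
  t=1: active resources = [], total = 0
  t=2: active resources = [6], total = 6
  t=3: active resources = [6], total = 6
  t=4: active resources = [6], total = 6
  t=5: active resources = [5, 6, 5], total = 16
  t=6: active resources = [5, 6, 5], total = 16
  t=7: active resources = [5, 5], total = 10
  t=8: active resources = [2, 5, 3, 5], total = 15
  t=9: active resources = [2, 5, 3], total = 10
  t=10: active resources = [5, 3], total = 8
  t=11: active resources = [3], total = 3
Peak resource demand = 16

16


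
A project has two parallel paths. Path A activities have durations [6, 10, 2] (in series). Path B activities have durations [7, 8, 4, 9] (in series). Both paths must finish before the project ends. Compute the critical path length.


Path A total = 6 + 10 + 2 = 18
Path B total = 7 + 8 + 4 + 9 = 28
Critical path = longest path = max(18, 28) = 28

28


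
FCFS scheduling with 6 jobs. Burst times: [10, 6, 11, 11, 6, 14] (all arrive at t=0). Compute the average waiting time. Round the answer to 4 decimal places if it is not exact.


FCFS order (as given): [10, 6, 11, 11, 6, 14]
Waiting times:
  Job 1: wait = 0
  Job 2: wait = 10
  Job 3: wait = 16
  Job 4: wait = 27
  Job 5: wait = 38
  Job 6: wait = 44
Sum of waiting times = 135
Average waiting time = 135/6 = 22.5

22.5


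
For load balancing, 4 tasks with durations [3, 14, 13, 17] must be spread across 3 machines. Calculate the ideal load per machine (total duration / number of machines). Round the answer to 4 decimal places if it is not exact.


Total processing time = 3 + 14 + 13 + 17 = 47
Number of machines = 3
Ideal balanced load = 47 / 3 = 15.6667

15.6667


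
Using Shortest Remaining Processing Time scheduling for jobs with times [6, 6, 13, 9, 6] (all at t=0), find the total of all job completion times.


Since all jobs arrive at t=0, SRPT equals SPT ordering.
SPT order: [6, 6, 6, 9, 13]
Completion times:
  Job 1: p=6, C=6
  Job 2: p=6, C=12
  Job 3: p=6, C=18
  Job 4: p=9, C=27
  Job 5: p=13, C=40
Total completion time = 6 + 12 + 18 + 27 + 40 = 103

103


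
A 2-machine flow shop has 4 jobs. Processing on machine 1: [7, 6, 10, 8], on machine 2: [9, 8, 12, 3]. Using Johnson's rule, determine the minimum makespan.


Apply Johnson's rule:
  Group 1 (a <= b): [(2, 6, 8), (1, 7, 9), (3, 10, 12)]
  Group 2 (a > b): [(4, 8, 3)]
Optimal job order: [2, 1, 3, 4]
Schedule:
  Job 2: M1 done at 6, M2 done at 14
  Job 1: M1 done at 13, M2 done at 23
  Job 3: M1 done at 23, M2 done at 35
  Job 4: M1 done at 31, M2 done at 38
Makespan = 38

38


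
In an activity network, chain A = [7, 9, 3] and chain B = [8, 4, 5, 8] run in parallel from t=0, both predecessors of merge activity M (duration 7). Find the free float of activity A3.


ES(A3) = sum of predecessors on chain A = 16
EF(A3) = ES + duration = 16 + 3 = 19
Successor of A3 is M. ES(M) = max(sum(A), sum(B)) = max(19, 25) = 25
Free float = ES(successor) - EF(current) = 25 - 19 = 6

6


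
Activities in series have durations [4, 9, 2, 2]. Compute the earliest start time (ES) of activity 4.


Activity 4 starts after activities 1 through 3 complete.
Predecessor durations: [4, 9, 2]
ES = 4 + 9 + 2 = 15

15


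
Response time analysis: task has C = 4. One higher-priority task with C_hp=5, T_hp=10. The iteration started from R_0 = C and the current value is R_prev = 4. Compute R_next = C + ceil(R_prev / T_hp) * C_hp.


R_next = C + ceil(R_prev / T_hp) * C_hp
ceil(4 / 10) = ceil(0.4) = 1
Interference = 1 * 5 = 5
R_next = 4 + 5 = 9

9


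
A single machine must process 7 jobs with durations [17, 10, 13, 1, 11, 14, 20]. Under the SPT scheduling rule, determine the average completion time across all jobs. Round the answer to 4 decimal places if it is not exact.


Sort jobs by processing time (SPT order): [1, 10, 11, 13, 14, 17, 20]
Compute completion times sequentially:
  Job 1: processing = 1, completes at 1
  Job 2: processing = 10, completes at 11
  Job 3: processing = 11, completes at 22
  Job 4: processing = 13, completes at 35
  Job 5: processing = 14, completes at 49
  Job 6: processing = 17, completes at 66
  Job 7: processing = 20, completes at 86
Sum of completion times = 270
Average completion time = 270/7 = 38.5714

38.5714


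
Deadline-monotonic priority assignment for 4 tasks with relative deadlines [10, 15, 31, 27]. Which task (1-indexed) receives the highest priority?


Sort tasks by relative deadline (ascending):
  Task 1: deadline = 10
  Task 2: deadline = 15
  Task 4: deadline = 27
  Task 3: deadline = 31
Priority order (highest first): [1, 2, 4, 3]
Highest priority task = 1

1


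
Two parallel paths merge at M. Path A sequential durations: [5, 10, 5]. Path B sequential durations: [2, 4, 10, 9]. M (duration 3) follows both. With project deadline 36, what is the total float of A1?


Forward pass: ES(A1) = sum of predecessors on chain A = 0
EF = ES + duration = 0 + 5 = 5
Backward pass: LF(M) = deadline = 36; LS(M) = 36 - 3 = 33
LF(A1) = LS(M) - sum(successors on chain A) = 33 - 15 = 18
LS = LF - duration = 18 - 5 = 13
Total float = LS - ES = 13 - 0 = 13

13


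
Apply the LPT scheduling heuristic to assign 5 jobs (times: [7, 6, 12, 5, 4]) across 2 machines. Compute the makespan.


Sort jobs in decreasing order (LPT): [12, 7, 6, 5, 4]
Assign each job to the least loaded machine:
  Machine 1: jobs [12, 5], load = 17
  Machine 2: jobs [7, 6, 4], load = 17
Makespan = max load = 17

17


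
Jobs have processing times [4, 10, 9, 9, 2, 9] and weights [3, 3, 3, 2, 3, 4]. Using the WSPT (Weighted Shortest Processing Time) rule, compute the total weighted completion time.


Compute p/w ratios and sort ascending (WSPT): [(2, 3), (4, 3), (9, 4), (9, 3), (10, 3), (9, 2)]
Compute weighted completion times:
  Job (p=2,w=3): C=2, w*C=3*2=6
  Job (p=4,w=3): C=6, w*C=3*6=18
  Job (p=9,w=4): C=15, w*C=4*15=60
  Job (p=9,w=3): C=24, w*C=3*24=72
  Job (p=10,w=3): C=34, w*C=3*34=102
  Job (p=9,w=2): C=43, w*C=2*43=86
Total weighted completion time = 344

344


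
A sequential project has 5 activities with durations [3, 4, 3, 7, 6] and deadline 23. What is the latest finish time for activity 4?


LF(activity 4) = deadline - sum of successor durations
Successors: activities 5 through 5 with durations [6]
Sum of successor durations = 6
LF = 23 - 6 = 17

17


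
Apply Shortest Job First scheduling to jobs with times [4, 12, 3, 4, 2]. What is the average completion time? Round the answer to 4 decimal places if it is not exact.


SJF order (ascending): [2, 3, 4, 4, 12]
Completion times:
  Job 1: burst=2, C=2
  Job 2: burst=3, C=5
  Job 3: burst=4, C=9
  Job 4: burst=4, C=13
  Job 5: burst=12, C=25
Average completion = 54/5 = 10.8

10.8


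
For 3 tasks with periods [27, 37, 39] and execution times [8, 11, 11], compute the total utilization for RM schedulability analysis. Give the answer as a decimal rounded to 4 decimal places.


Compute individual utilizations (exact fractions):
  Task 1: C/T = 8/27 (approx. 0.2963)
  Task 2: C/T = 11/37 (approx. 0.2973)
  Task 3: C/T = 11/39 (approx. 0.2821)
Total utilization U = 8/27 + 11/37 + 11/39 = 11372/12987
Rounded to 4 decimal places: U = 0.8756
RM (Liu & Layland) bound for 3 tasks = 0.779763; compare with U = 11372/12987 (approx. 0.875645)
bound < U <= 1, so the RM sufficient condition is not met (inconclusive; an exact test such as response-time analysis is needed).

0.8756


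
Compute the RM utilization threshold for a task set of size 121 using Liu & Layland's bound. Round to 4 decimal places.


Compute 2^(1/121) = 1.0057449283
Subtract 1: 1.0057449283 - 1 = 0.0057449283
Multiply by n: 121 * 0.0057449283 = 0.6951363243
Round to 4 dp: 0.6951

0.6951


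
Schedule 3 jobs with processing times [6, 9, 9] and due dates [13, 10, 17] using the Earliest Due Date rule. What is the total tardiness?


Sort by due date (EDD order): [(9, 10), (6, 13), (9, 17)]
Compute completion times and tardiness:
  Job 1: p=9, d=10, C=9, tardiness=max(0,9-10)=0
  Job 2: p=6, d=13, C=15, tardiness=max(0,15-13)=2
  Job 3: p=9, d=17, C=24, tardiness=max(0,24-17)=7
Total tardiness = 9

9


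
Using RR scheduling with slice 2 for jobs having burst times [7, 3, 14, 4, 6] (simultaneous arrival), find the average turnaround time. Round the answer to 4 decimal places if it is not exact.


Time quantum = 2
Execution trace:
  J1 runs 2 units, time = 2
  J2 runs 2 units, time = 4
  J3 runs 2 units, time = 6
  J4 runs 2 units, time = 8
  J5 runs 2 units, time = 10
  J1 runs 2 units, time = 12
  J2 runs 1 units, time = 13
  J3 runs 2 units, time = 15
  J4 runs 2 units, time = 17
  J5 runs 2 units, time = 19
  J1 runs 2 units, time = 21
  J3 runs 2 units, time = 23
  J5 runs 2 units, time = 25
  J1 runs 1 units, time = 26
  J3 runs 2 units, time = 28
  J3 runs 2 units, time = 30
  J3 runs 2 units, time = 32
  J3 runs 2 units, time = 34
Finish times: [26, 13, 34, 17, 25]
Average turnaround = 115/5 = 23.0

23.0


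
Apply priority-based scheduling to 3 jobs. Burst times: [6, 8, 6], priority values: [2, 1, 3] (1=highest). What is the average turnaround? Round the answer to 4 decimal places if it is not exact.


Sort by priority (ascending = highest first):
Order: [(1, 8), (2, 6), (3, 6)]
Completion times:
  Priority 1, burst=8, C=8
  Priority 2, burst=6, C=14
  Priority 3, burst=6, C=20
Average turnaround = 42/3 = 14.0

14.0


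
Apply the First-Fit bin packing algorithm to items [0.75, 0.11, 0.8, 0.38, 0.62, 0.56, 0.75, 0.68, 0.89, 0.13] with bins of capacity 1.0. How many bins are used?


Place items sequentially using First-Fit:
  Item 0.75 -> new Bin 1
  Item 0.11 -> Bin 1 (now 0.86)
  Item 0.8 -> new Bin 2
  Item 0.38 -> new Bin 3
  Item 0.62 -> Bin 3 (now 1.0)
  Item 0.56 -> new Bin 4
  Item 0.75 -> new Bin 5
  Item 0.68 -> new Bin 6
  Item 0.89 -> new Bin 7
  Item 0.13 -> Bin 1 (now 0.99)
Total bins used = 7

7


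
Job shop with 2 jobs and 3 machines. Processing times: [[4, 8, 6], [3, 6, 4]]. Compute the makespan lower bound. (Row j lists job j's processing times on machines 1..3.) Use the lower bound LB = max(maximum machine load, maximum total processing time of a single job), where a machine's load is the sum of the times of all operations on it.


Machine loads:
  Machine 1: 4 + 3 = 7
  Machine 2: 8 + 6 = 14
  Machine 3: 6 + 4 = 10
Max machine load = 14
Job totals:
  Job 1: 18
  Job 2: 13
Max job total = 18
Lower bound = max(14, 18) = 18

18


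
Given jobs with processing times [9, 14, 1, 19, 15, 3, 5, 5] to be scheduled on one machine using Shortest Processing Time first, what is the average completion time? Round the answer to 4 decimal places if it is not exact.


Sort jobs by processing time (SPT order): [1, 3, 5, 5, 9, 14, 15, 19]
Compute completion times sequentially:
  Job 1: processing = 1, completes at 1
  Job 2: processing = 3, completes at 4
  Job 3: processing = 5, completes at 9
  Job 4: processing = 5, completes at 14
  Job 5: processing = 9, completes at 23
  Job 6: processing = 14, completes at 37
  Job 7: processing = 15, completes at 52
  Job 8: processing = 19, completes at 71
Sum of completion times = 211
Average completion time = 211/8 = 26.375

26.375


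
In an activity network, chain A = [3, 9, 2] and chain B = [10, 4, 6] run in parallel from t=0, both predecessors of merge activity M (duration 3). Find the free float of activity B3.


ES(B3) = sum of predecessors on chain B = 14
EF(B3) = ES + duration = 14 + 6 = 20
Successor of B3 is M. ES(M) = max(sum(A), sum(B)) = max(14, 20) = 20
Free float = ES(successor) - EF(current) = 20 - 20 = 0

0


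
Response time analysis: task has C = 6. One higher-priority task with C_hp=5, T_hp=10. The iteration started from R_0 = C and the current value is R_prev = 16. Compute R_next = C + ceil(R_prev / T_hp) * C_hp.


R_next = C + ceil(R_prev / T_hp) * C_hp
ceil(16 / 10) = ceil(1.6) = 2
Interference = 2 * 5 = 10
R_next = 6 + 10 = 16
R_next = R_prev, so the iteration has converged (response time = 16).

16


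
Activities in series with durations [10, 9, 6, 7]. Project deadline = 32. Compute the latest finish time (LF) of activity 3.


LF(activity 3) = deadline - sum of successor durations
Successors: activities 4 through 4 with durations [7]
Sum of successor durations = 7
LF = 32 - 7 = 25

25


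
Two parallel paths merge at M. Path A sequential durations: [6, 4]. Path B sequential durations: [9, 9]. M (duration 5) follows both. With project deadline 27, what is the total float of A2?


Forward pass: ES(A2) = sum of predecessors on chain A = 6
EF = ES + duration = 6 + 4 = 10
Backward pass: LF(M) = deadline = 27; LS(M) = 27 - 5 = 22
LF(A2) = LS(M) - sum(successors on chain A) = 22 - 0 = 22
LS = LF - duration = 22 - 4 = 18
Total float = LS - ES = 18 - 6 = 12

12


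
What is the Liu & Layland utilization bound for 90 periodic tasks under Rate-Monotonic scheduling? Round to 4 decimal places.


Compute 2^(1/90) = 1.0077313692
Subtract 1: 1.0077313692 - 1 = 0.0077313692
Multiply by n: 90 * 0.0077313692 = 0.6958232280
Round to 4 dp: 0.6958

0.6958


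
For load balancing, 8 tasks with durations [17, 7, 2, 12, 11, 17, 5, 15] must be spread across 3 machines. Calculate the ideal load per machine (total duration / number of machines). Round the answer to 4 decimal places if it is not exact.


Total processing time = 17 + 7 + 2 + 12 + 11 + 17 + 5 + 15 = 86
Number of machines = 3
Ideal balanced load = 86 / 3 = 28.6667

28.6667


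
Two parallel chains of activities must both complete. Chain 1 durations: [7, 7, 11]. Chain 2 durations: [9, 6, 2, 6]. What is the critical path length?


Path A total = 7 + 7 + 11 = 25
Path B total = 9 + 6 + 2 + 6 = 23
Critical path = longest path = max(25, 23) = 25

25


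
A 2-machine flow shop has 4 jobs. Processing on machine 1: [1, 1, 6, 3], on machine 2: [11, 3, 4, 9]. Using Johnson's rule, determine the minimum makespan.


Apply Johnson's rule:
  Group 1 (a <= b): [(1, 1, 11), (2, 1, 3), (4, 3, 9)]
  Group 2 (a > b): [(3, 6, 4)]
Optimal job order: [1, 2, 4, 3]
Schedule:
  Job 1: M1 done at 1, M2 done at 12
  Job 2: M1 done at 2, M2 done at 15
  Job 4: M1 done at 5, M2 done at 24
  Job 3: M1 done at 11, M2 done at 28
Makespan = 28

28


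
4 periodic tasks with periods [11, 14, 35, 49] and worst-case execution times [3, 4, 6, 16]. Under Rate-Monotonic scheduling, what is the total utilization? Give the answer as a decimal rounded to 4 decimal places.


Compute individual utilizations (exact fractions):
  Task 1: C/T = 3/11 (approx. 0.2727)
  Task 2: C/T = 4/14 = 2/7 (approx. 0.2857)
  Task 3: C/T = 6/35 (approx. 0.1714)
  Task 4: C/T = 16/49 (approx. 0.3265)
Total utilization U = 3/11 + 2/7 + 6/35 + 16/49 = 2847/2695
Rounded to 4 decimal places: U = 1.0564
RM (Liu & Layland) bound for 4 tasks = 0.756828; compare with U = 2847/2695 (approx. 1.056401)
U > 1, so the task set is not schedulable (processor overloaded).

1.0564


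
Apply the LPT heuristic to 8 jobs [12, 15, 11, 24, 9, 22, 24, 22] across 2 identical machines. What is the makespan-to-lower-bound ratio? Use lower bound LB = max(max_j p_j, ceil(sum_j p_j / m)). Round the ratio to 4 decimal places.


LPT order: [24, 24, 22, 22, 15, 12, 11, 9]
Machine loads after assignment: [70, 69]
LPT makespan = 70
Lower bound = max(max_job, ceil(total/2)) = max(24, 70) = 70
Ratio = 70 / 70 = 1.0

1.0


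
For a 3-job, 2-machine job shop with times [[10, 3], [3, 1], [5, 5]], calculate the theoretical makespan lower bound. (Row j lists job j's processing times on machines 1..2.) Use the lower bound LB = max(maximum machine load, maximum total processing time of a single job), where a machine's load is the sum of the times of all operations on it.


Machine loads:
  Machine 1: 10 + 3 + 5 = 18
  Machine 2: 3 + 1 + 5 = 9
Max machine load = 18
Job totals:
  Job 1: 13
  Job 2: 4
  Job 3: 10
Max job total = 13
Lower bound = max(18, 13) = 18

18


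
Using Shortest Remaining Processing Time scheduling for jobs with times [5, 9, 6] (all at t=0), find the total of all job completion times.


Since all jobs arrive at t=0, SRPT equals SPT ordering.
SPT order: [5, 6, 9]
Completion times:
  Job 1: p=5, C=5
  Job 2: p=6, C=11
  Job 3: p=9, C=20
Total completion time = 5 + 11 + 20 = 36

36


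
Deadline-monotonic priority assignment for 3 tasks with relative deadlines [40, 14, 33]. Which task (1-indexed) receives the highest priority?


Sort tasks by relative deadline (ascending):
  Task 2: deadline = 14
  Task 3: deadline = 33
  Task 1: deadline = 40
Priority order (highest first): [2, 3, 1]
Highest priority task = 2

2


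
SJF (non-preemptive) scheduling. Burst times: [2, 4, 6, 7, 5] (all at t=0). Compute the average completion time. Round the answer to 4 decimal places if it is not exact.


SJF order (ascending): [2, 4, 5, 6, 7]
Completion times:
  Job 1: burst=2, C=2
  Job 2: burst=4, C=6
  Job 3: burst=5, C=11
  Job 4: burst=6, C=17
  Job 5: burst=7, C=24
Average completion = 60/5 = 12.0

12.0


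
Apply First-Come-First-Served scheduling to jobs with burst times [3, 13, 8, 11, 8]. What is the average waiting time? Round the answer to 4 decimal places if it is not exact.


FCFS order (as given): [3, 13, 8, 11, 8]
Waiting times:
  Job 1: wait = 0
  Job 2: wait = 3
  Job 3: wait = 16
  Job 4: wait = 24
  Job 5: wait = 35
Sum of waiting times = 78
Average waiting time = 78/5 = 15.6

15.6


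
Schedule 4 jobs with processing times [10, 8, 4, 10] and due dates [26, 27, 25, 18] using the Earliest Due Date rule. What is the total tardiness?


Sort by due date (EDD order): [(10, 18), (4, 25), (10, 26), (8, 27)]
Compute completion times and tardiness:
  Job 1: p=10, d=18, C=10, tardiness=max(0,10-18)=0
  Job 2: p=4, d=25, C=14, tardiness=max(0,14-25)=0
  Job 3: p=10, d=26, C=24, tardiness=max(0,24-26)=0
  Job 4: p=8, d=27, C=32, tardiness=max(0,32-27)=5
Total tardiness = 5

5


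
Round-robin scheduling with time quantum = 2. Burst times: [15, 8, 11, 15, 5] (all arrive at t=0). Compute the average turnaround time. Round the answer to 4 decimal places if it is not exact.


Time quantum = 2
Execution trace:
  J1 runs 2 units, time = 2
  J2 runs 2 units, time = 4
  J3 runs 2 units, time = 6
  J4 runs 2 units, time = 8
  J5 runs 2 units, time = 10
  J1 runs 2 units, time = 12
  J2 runs 2 units, time = 14
  J3 runs 2 units, time = 16
  J4 runs 2 units, time = 18
  J5 runs 2 units, time = 20
  J1 runs 2 units, time = 22
  J2 runs 2 units, time = 24
  J3 runs 2 units, time = 26
  J4 runs 2 units, time = 28
  J5 runs 1 units, time = 29
  J1 runs 2 units, time = 31
  J2 runs 2 units, time = 33
  J3 runs 2 units, time = 35
  J4 runs 2 units, time = 37
  J1 runs 2 units, time = 39
  J3 runs 2 units, time = 41
  J4 runs 2 units, time = 43
  J1 runs 2 units, time = 45
  J3 runs 1 units, time = 46
  J4 runs 2 units, time = 48
  J1 runs 2 units, time = 50
  J4 runs 2 units, time = 52
  J1 runs 1 units, time = 53
  J4 runs 1 units, time = 54
Finish times: [53, 33, 46, 54, 29]
Average turnaround = 215/5 = 43.0

43.0


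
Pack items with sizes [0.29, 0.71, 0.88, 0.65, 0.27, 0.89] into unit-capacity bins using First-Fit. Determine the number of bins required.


Place items sequentially using First-Fit:
  Item 0.29 -> new Bin 1
  Item 0.71 -> Bin 1 (now 1.0)
  Item 0.88 -> new Bin 2
  Item 0.65 -> new Bin 3
  Item 0.27 -> Bin 3 (now 0.92)
  Item 0.89 -> new Bin 4
Total bins used = 4

4


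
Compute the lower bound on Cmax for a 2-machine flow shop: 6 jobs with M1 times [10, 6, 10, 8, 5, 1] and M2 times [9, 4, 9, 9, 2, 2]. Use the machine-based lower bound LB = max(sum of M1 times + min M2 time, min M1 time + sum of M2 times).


LB1 = sum(M1 times) + min(M2 times) = 40 + 2 = 42
LB2 = min(M1 times) + sum(M2 times) = 1 + 35 = 36
Lower bound = max(LB1, LB2) = max(42, 36) = 42

42


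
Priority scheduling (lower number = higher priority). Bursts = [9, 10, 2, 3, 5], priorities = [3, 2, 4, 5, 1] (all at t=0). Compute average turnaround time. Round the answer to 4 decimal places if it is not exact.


Sort by priority (ascending = highest first):
Order: [(1, 5), (2, 10), (3, 9), (4, 2), (5, 3)]
Completion times:
  Priority 1, burst=5, C=5
  Priority 2, burst=10, C=15
  Priority 3, burst=9, C=24
  Priority 4, burst=2, C=26
  Priority 5, burst=3, C=29
Average turnaround = 99/5 = 19.8

19.8


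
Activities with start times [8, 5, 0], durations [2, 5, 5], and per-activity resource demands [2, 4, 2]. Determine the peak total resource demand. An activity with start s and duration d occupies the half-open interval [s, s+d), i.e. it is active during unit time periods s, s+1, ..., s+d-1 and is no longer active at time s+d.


Each activity i is active on [start_i, start_i + duration_i).
Compute total resource usage per time slot:
  t=0: active resources = [2], total = 2
  t=1: active resources = [2], total = 2
  t=2: active resources = [2], total = 2
  t=3: active resources = [2], total = 2
  t=4: active resources = [2], total = 2
  t=5: active resources = [4], total = 4
  t=6: active resources = [4], total = 4
  t=7: active resources = [4], total = 4
  t=8: active resources = [2, 4], total = 6
  t=9: active resources = [2, 4], total = 6
Peak resource demand = 6

6


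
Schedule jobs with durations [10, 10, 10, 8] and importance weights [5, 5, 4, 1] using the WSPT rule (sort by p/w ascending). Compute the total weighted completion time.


Compute p/w ratios and sort ascending (WSPT): [(10, 5), (10, 5), (10, 4), (8, 1)]
Compute weighted completion times:
  Job (p=10,w=5): C=10, w*C=5*10=50
  Job (p=10,w=5): C=20, w*C=5*20=100
  Job (p=10,w=4): C=30, w*C=4*30=120
  Job (p=8,w=1): C=38, w*C=1*38=38
Total weighted completion time = 308

308


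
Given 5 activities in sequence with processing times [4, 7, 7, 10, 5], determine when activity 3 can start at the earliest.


Activity 3 starts after activities 1 through 2 complete.
Predecessor durations: [4, 7]
ES = 4 + 7 = 11

11


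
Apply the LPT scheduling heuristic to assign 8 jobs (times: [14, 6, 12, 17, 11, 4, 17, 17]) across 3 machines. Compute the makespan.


Sort jobs in decreasing order (LPT): [17, 17, 17, 14, 12, 11, 6, 4]
Assign each job to the least loaded machine:
  Machine 1: jobs [17, 14], load = 31
  Machine 2: jobs [17, 12, 4], load = 33
  Machine 3: jobs [17, 11, 6], load = 34
Makespan = max load = 34

34


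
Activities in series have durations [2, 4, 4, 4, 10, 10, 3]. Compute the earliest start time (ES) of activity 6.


Activity 6 starts after activities 1 through 5 complete.
Predecessor durations: [2, 4, 4, 4, 10]
ES = 2 + 4 + 4 + 4 + 10 = 24

24


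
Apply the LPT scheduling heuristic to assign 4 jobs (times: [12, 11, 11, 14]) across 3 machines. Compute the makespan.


Sort jobs in decreasing order (LPT): [14, 12, 11, 11]
Assign each job to the least loaded machine:
  Machine 1: jobs [14], load = 14
  Machine 2: jobs [12], load = 12
  Machine 3: jobs [11, 11], load = 22
Makespan = max load = 22

22


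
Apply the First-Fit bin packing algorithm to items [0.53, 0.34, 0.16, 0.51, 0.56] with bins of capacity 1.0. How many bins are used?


Place items sequentially using First-Fit:
  Item 0.53 -> new Bin 1
  Item 0.34 -> Bin 1 (now 0.87)
  Item 0.16 -> new Bin 2
  Item 0.51 -> Bin 2 (now 0.67)
  Item 0.56 -> new Bin 3
Total bins used = 3

3


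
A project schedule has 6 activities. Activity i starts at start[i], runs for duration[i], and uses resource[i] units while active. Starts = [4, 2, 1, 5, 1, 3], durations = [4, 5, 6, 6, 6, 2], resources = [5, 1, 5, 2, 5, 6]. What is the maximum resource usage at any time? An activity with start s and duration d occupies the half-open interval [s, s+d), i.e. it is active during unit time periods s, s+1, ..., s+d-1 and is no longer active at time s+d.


Each activity i is active on [start_i, start_i + duration_i).
Compute total resource usage per time slot:
  t=0: active resources = [], total = 0
  t=1: active resources = [5, 5], total = 10
  t=2: active resources = [1, 5, 5], total = 11
  t=3: active resources = [1, 5, 5, 6], total = 17
  t=4: active resources = [5, 1, 5, 5, 6], total = 22
  t=5: active resources = [5, 1, 5, 2, 5], total = 18
  t=6: active resources = [5, 1, 5, 2, 5], total = 18
  t=7: active resources = [5, 2], total = 7
  t=8: active resources = [2], total = 2
  t=9: active resources = [2], total = 2
  t=10: active resources = [2], total = 2
Peak resource demand = 22

22


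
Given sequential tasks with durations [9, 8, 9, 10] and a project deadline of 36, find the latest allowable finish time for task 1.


LF(activity 1) = deadline - sum of successor durations
Successors: activities 2 through 4 with durations [8, 9, 10]
Sum of successor durations = 27
LF = 36 - 27 = 9

9


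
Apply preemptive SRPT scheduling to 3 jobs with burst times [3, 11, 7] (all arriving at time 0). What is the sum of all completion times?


Since all jobs arrive at t=0, SRPT equals SPT ordering.
SPT order: [3, 7, 11]
Completion times:
  Job 1: p=3, C=3
  Job 2: p=7, C=10
  Job 3: p=11, C=21
Total completion time = 3 + 10 + 21 = 34

34


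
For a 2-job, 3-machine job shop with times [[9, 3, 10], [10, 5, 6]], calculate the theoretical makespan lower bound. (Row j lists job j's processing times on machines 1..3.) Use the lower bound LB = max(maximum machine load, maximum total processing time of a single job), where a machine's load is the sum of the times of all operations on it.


Machine loads:
  Machine 1: 9 + 10 = 19
  Machine 2: 3 + 5 = 8
  Machine 3: 10 + 6 = 16
Max machine load = 19
Job totals:
  Job 1: 22
  Job 2: 21
Max job total = 22
Lower bound = max(19, 22) = 22

22


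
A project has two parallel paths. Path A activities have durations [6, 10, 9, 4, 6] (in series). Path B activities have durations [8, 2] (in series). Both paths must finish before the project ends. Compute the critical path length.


Path A total = 6 + 10 + 9 + 4 + 6 = 35
Path B total = 8 + 2 = 10
Critical path = longest path = max(35, 10) = 35

35


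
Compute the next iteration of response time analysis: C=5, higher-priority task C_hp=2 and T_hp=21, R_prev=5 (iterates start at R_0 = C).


R_next = C + ceil(R_prev / T_hp) * C_hp
ceil(5 / 21) = ceil(0.2381) = 1
Interference = 1 * 2 = 2
R_next = 5 + 2 = 7

7


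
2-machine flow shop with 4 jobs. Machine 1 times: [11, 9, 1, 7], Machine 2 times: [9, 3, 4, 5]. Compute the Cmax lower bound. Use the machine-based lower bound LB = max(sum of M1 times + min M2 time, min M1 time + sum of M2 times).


LB1 = sum(M1 times) + min(M2 times) = 28 + 3 = 31
LB2 = min(M1 times) + sum(M2 times) = 1 + 21 = 22
Lower bound = max(LB1, LB2) = max(31, 22) = 31

31


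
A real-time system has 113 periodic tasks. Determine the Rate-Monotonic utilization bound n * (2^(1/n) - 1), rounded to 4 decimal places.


Compute 2^(1/113) = 1.0061528976
Subtract 1: 1.0061528976 - 1 = 0.0061528976
Multiply by n: 113 * 0.0061528976 = 0.6952774288
Round to 4 dp: 0.6953

0.6953


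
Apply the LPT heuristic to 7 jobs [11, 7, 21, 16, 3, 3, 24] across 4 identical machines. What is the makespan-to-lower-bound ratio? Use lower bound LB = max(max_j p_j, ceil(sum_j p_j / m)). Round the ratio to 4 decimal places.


LPT order: [24, 21, 16, 11, 7, 3, 3]
Machine loads after assignment: [24, 21, 19, 21]
LPT makespan = 24
Lower bound = max(max_job, ceil(total/4)) = max(24, 22) = 24
Ratio = 24 / 24 = 1.0

1.0


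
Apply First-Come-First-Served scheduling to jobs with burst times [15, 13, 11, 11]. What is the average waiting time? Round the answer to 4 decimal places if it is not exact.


FCFS order (as given): [15, 13, 11, 11]
Waiting times:
  Job 1: wait = 0
  Job 2: wait = 15
  Job 3: wait = 28
  Job 4: wait = 39
Sum of waiting times = 82
Average waiting time = 82/4 = 20.5

20.5


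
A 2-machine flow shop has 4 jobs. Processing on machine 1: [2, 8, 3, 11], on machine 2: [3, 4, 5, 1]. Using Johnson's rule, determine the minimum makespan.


Apply Johnson's rule:
  Group 1 (a <= b): [(1, 2, 3), (3, 3, 5)]
  Group 2 (a > b): [(2, 8, 4), (4, 11, 1)]
Optimal job order: [1, 3, 2, 4]
Schedule:
  Job 1: M1 done at 2, M2 done at 5
  Job 3: M1 done at 5, M2 done at 10
  Job 2: M1 done at 13, M2 done at 17
  Job 4: M1 done at 24, M2 done at 25
Makespan = 25

25


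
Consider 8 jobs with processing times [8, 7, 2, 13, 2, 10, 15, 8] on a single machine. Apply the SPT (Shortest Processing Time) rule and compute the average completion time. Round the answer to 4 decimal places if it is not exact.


Sort jobs by processing time (SPT order): [2, 2, 7, 8, 8, 10, 13, 15]
Compute completion times sequentially:
  Job 1: processing = 2, completes at 2
  Job 2: processing = 2, completes at 4
  Job 3: processing = 7, completes at 11
  Job 4: processing = 8, completes at 19
  Job 5: processing = 8, completes at 27
  Job 6: processing = 10, completes at 37
  Job 7: processing = 13, completes at 50
  Job 8: processing = 15, completes at 65
Sum of completion times = 215
Average completion time = 215/8 = 26.875

26.875


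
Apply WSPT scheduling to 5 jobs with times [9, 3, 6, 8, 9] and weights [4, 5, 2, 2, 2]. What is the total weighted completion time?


Compute p/w ratios and sort ascending (WSPT): [(3, 5), (9, 4), (6, 2), (8, 2), (9, 2)]
Compute weighted completion times:
  Job (p=3,w=5): C=3, w*C=5*3=15
  Job (p=9,w=4): C=12, w*C=4*12=48
  Job (p=6,w=2): C=18, w*C=2*18=36
  Job (p=8,w=2): C=26, w*C=2*26=52
  Job (p=9,w=2): C=35, w*C=2*35=70
Total weighted completion time = 221

221


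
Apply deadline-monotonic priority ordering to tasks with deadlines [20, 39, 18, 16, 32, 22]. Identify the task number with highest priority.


Sort tasks by relative deadline (ascending):
  Task 4: deadline = 16
  Task 3: deadline = 18
  Task 1: deadline = 20
  Task 6: deadline = 22
  Task 5: deadline = 32
  Task 2: deadline = 39
Priority order (highest first): [4, 3, 1, 6, 5, 2]
Highest priority task = 4

4


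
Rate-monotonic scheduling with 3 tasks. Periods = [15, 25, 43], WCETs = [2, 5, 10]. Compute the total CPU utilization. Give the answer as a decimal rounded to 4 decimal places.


Compute individual utilizations (exact fractions):
  Task 1: C/T = 2/15 (approx. 0.1333)
  Task 2: C/T = 5/25 = 1/5 (approx. 0.2)
  Task 3: C/T = 10/43 (approx. 0.2326)
Total utilization U = 2/15 + 1/5 + 10/43 = 73/129
Rounded to 4 decimal places: U = 0.5659
RM (Liu & Layland) bound for 3 tasks = 0.779763; compare with U = 73/129 (approx. 0.565891)
U <= bound, so schedulable by RM sufficient condition.

0.5659


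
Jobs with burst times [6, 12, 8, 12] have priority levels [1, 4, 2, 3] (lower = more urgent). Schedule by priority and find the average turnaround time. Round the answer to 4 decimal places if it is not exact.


Sort by priority (ascending = highest first):
Order: [(1, 6), (2, 8), (3, 12), (4, 12)]
Completion times:
  Priority 1, burst=6, C=6
  Priority 2, burst=8, C=14
  Priority 3, burst=12, C=26
  Priority 4, burst=12, C=38
Average turnaround = 84/4 = 21.0

21.0


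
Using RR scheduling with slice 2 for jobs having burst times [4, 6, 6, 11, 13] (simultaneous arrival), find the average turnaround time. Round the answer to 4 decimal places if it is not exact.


Time quantum = 2
Execution trace:
  J1 runs 2 units, time = 2
  J2 runs 2 units, time = 4
  J3 runs 2 units, time = 6
  J4 runs 2 units, time = 8
  J5 runs 2 units, time = 10
  J1 runs 2 units, time = 12
  J2 runs 2 units, time = 14
  J3 runs 2 units, time = 16
  J4 runs 2 units, time = 18
  J5 runs 2 units, time = 20
  J2 runs 2 units, time = 22
  J3 runs 2 units, time = 24
  J4 runs 2 units, time = 26
  J5 runs 2 units, time = 28
  J4 runs 2 units, time = 30
  J5 runs 2 units, time = 32
  J4 runs 2 units, time = 34
  J5 runs 2 units, time = 36
  J4 runs 1 units, time = 37
  J5 runs 2 units, time = 39
  J5 runs 1 units, time = 40
Finish times: [12, 22, 24, 37, 40]
Average turnaround = 135/5 = 27.0

27.0


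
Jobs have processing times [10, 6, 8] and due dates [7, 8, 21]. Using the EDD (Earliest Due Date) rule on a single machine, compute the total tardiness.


Sort by due date (EDD order): [(10, 7), (6, 8), (8, 21)]
Compute completion times and tardiness:
  Job 1: p=10, d=7, C=10, tardiness=max(0,10-7)=3
  Job 2: p=6, d=8, C=16, tardiness=max(0,16-8)=8
  Job 3: p=8, d=21, C=24, tardiness=max(0,24-21)=3
Total tardiness = 14

14


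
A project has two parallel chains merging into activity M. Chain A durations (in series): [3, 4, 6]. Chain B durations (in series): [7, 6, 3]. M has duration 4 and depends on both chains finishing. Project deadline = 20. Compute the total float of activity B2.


Forward pass: ES(B2) = sum of predecessors on chain B = 7
EF = ES + duration = 7 + 6 = 13
Backward pass: LF(M) = deadline = 20; LS(M) = 20 - 4 = 16
LF(B2) = LS(M) - sum(successors on chain B) = 16 - 3 = 13
LS = LF - duration = 13 - 6 = 7
Total float = LS - ES = 7 - 7 = 0

0


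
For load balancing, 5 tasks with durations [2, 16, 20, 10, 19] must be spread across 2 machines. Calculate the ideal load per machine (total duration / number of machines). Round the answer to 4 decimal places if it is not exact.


Total processing time = 2 + 16 + 20 + 10 + 19 = 67
Number of machines = 2
Ideal balanced load = 67 / 2 = 33.5

33.5


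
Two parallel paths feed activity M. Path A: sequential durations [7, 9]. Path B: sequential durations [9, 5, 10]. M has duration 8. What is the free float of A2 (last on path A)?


ES(A2) = sum of predecessors on chain A = 7
EF(A2) = ES + duration = 7 + 9 = 16
Successor of A2 is M. ES(M) = max(sum(A), sum(B)) = max(16, 24) = 24
Free float = ES(successor) - EF(current) = 24 - 16 = 8

8


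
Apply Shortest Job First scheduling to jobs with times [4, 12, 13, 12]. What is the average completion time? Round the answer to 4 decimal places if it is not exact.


SJF order (ascending): [4, 12, 12, 13]
Completion times:
  Job 1: burst=4, C=4
  Job 2: burst=12, C=16
  Job 3: burst=12, C=28
  Job 4: burst=13, C=41
Average completion = 89/4 = 22.25

22.25


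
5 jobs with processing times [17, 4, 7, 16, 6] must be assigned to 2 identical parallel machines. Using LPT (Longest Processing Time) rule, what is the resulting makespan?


Sort jobs in decreasing order (LPT): [17, 16, 7, 6, 4]
Assign each job to the least loaded machine:
  Machine 1: jobs [17, 6, 4], load = 27
  Machine 2: jobs [16, 7], load = 23
Makespan = max load = 27

27


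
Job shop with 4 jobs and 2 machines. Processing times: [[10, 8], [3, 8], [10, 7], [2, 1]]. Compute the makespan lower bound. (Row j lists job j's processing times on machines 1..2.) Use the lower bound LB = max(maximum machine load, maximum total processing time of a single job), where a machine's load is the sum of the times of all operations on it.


Machine loads:
  Machine 1: 10 + 3 + 10 + 2 = 25
  Machine 2: 8 + 8 + 7 + 1 = 24
Max machine load = 25
Job totals:
  Job 1: 18
  Job 2: 11
  Job 3: 17
  Job 4: 3
Max job total = 18
Lower bound = max(25, 18) = 25

25


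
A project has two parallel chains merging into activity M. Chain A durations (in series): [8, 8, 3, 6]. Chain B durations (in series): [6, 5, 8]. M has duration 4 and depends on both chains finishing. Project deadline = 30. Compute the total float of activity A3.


Forward pass: ES(A3) = sum of predecessors on chain A = 16
EF = ES + duration = 16 + 3 = 19
Backward pass: LF(M) = deadline = 30; LS(M) = 30 - 4 = 26
LF(A3) = LS(M) - sum(successors on chain A) = 26 - 6 = 20
LS = LF - duration = 20 - 3 = 17
Total float = LS - ES = 17 - 16 = 1

1
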